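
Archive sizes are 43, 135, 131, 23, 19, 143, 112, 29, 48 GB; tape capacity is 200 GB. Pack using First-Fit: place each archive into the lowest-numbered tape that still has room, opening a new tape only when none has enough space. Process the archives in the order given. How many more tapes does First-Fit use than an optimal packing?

0

First-Fit: [43,135,19] [131,23,29] [143,48] [112] → 4 tapes.
Total size 683 GB; any packing needs at least ⌈683/200⌉ = 4 tapes.
So 4 is already optimal.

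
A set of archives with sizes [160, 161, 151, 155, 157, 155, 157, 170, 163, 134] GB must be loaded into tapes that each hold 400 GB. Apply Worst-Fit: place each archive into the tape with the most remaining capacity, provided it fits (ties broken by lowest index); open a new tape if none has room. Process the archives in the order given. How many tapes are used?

5

tape 1: place 160 GB, 240 GB left
tape 1: place 161 GB, 79 GB left
tape 2: place 151 GB, 249 GB left
tape 2: place 155 GB, 94 GB left
tape 3: place 157 GB, 243 GB left
tape 3: place 155 GB, 88 GB left
tape 4: place 157 GB, 243 GB left
tape 4: place 170 GB, 73 GB left
tape 5: place 163 GB, 237 GB left
tape 5: place 134 GB, 103 GB left
Final tapes: [160,161] [151,155] [157,155] [157,170] [163,134].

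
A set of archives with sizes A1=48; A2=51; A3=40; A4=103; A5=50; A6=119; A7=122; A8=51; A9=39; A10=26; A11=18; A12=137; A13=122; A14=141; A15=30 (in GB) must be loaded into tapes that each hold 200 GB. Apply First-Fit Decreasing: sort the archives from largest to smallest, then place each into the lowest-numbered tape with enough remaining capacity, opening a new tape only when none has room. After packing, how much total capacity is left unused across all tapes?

Sorted descending: 141, 137, 122, 122, 119, 103, 51, 51, 50, 48, 40, 39, 30, 26, 18.
Put 141 GB in tape 1; 59 GB remain.
Put 137 GB in tape 2; 63 GB remain.
Put 122 GB in tape 3; 78 GB remain.
Put 122 GB in tape 4; 78 GB remain.
Put 119 GB in tape 5; 81 GB remain.
Put 103 GB in tape 6; 97 GB remain.
Put 51 GB in tape 1; 8 GB remain.
Put 51 GB in tape 2; 12 GB remain.
Put 50 GB in tape 3; 28 GB remain.
Put 48 GB in tape 4; 30 GB remain.
Put 40 GB in tape 5; 41 GB remain.
Put 39 GB in tape 5; 2 GB remain.
Put 30 GB in tape 4; 0 GB remain.
Put 26 GB in tape 3; 2 GB remain.
Put 18 GB in tape 6; 79 GB remain.
6 tapes × 200 GB = 1200 GB; used 1097 GB; unused 103 GB.

103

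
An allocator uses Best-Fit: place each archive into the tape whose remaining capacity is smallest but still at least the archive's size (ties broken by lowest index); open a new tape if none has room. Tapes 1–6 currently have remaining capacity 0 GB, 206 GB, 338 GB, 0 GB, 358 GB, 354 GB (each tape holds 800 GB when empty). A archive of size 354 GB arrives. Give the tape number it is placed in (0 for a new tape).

6

Tapes with room: tape 5 (358 GB), tape 6 (354 GB).
Tightest fit is tape 6 with 354 GB free.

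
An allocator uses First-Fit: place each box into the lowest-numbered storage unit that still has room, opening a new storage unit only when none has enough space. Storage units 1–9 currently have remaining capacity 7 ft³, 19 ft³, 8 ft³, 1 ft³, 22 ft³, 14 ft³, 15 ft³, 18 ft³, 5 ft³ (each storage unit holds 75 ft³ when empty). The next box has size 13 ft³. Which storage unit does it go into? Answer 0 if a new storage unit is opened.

Storage units with room: storage unit 2 (19 ft³), storage unit 5 (22 ft³), storage unit 6 (14 ft³), storage unit 7 (15 ft³), storage unit 8 (18 ft³).
The first with room is storage unit 2.

2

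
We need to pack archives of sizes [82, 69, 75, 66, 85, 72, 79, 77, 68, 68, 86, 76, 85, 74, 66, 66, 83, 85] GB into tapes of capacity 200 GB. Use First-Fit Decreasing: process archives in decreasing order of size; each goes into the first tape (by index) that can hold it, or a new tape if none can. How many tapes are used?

Sorted descending: 86, 85, 85, 85, 83, 82, 79, 77, 76, 75, 74, 72, 69, 68, 68, 66, 66, 66.
86 GB → tape 1 (remaining 114 GB)
85 GB → tape 1 (remaining 29 GB)
85 GB → tape 2 (remaining 115 GB)
85 GB → tape 2 (remaining 30 GB)
83 GB → tape 3 (remaining 117 GB)
82 GB → tape 3 (remaining 35 GB)
79 GB → tape 4 (remaining 121 GB)
77 GB → tape 4 (remaining 44 GB)
76 GB → tape 5 (remaining 124 GB)
75 GB → tape 5 (remaining 49 GB)
74 GB → tape 6 (remaining 126 GB)
72 GB → tape 6 (remaining 54 GB)
69 GB → tape 7 (remaining 131 GB)
68 GB → tape 7 (remaining 63 GB)
68 GB → tape 8 (remaining 132 GB)
66 GB → tape 8 (remaining 66 GB)
66 GB → tape 8 (remaining 0 GB)
66 GB → tape 9 (remaining 134 GB)
Final tapes: [86,85] [85,85] [83,82] [79,77] [76,75] [74,72] [69,68] [68,66,66] [66].

9 tapes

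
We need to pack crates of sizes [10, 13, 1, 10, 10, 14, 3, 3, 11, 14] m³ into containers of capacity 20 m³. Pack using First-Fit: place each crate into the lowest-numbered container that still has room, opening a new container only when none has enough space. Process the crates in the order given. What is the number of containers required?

6 containers

10 m³ → container 1 (remaining 10 m³)
13 m³ → container 2 (remaining 7 m³)
1 m³ → container 1 (remaining 9 m³)
10 m³ → container 3 (remaining 10 m³)
10 m³ → container 3 (remaining 0 m³)
14 m³ → container 4 (remaining 6 m³)
3 m³ → container 1 (remaining 6 m³)
3 m³ → container 1 (remaining 3 m³)
11 m³ → container 5 (remaining 9 m³)
14 m³ → container 6 (remaining 6 m³)
Final containers: [10,1,3,3] [13] [10,10] [14] [11] [14].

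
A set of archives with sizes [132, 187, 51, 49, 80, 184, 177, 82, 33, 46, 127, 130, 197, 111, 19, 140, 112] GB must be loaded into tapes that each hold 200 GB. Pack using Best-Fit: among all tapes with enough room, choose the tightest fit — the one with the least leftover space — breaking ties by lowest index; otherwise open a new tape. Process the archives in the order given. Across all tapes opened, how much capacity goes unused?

tape 1: place 132 GB, 68 GB left
tape 2: place 187 GB, 13 GB left
tape 1: place 51 GB, 17 GB left
tape 3: place 49 GB, 151 GB left
tape 3: place 80 GB, 71 GB left
tape 4: place 184 GB, 16 GB left
tape 5: place 177 GB, 23 GB left
tape 6: place 82 GB, 118 GB left
tape 3: place 33 GB, 38 GB left
tape 6: place 46 GB, 72 GB left
tape 7: place 127 GB, 73 GB left
tape 8: place 130 GB, 70 GB left
tape 9: place 197 GB, 3 GB left
tape 10: place 111 GB, 89 GB left
tape 5: place 19 GB, 4 GB left
tape 11: place 140 GB, 60 GB left
tape 12: place 112 GB, 88 GB left
12 tapes × 200 GB = 2400 GB; used 1857 GB; unused 543 GB.

543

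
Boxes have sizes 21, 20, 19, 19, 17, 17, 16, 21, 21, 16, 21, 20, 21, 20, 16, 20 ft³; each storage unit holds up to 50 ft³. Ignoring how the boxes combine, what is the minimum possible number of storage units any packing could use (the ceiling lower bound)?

7

Total size = 21 + 20 + 19 + 19 + 17 + 17 + 16 + 21 + 21 + 16 + 21 + 20 + 21 + 20 + 16 + 20 = 305 ft³.
⌈305 / 50⌉ = 7.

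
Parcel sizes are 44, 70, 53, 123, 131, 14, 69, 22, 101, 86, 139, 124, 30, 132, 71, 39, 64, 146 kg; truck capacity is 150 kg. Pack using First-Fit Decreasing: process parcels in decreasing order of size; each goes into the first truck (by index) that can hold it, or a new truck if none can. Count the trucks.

11

Sorted descending: 146, 139, 132, 131, 124, 123, 101, 86, 71, 70, 69, 64, 53, 44, 39, 30, 22, 14.
truck 1: place 146 kg, 4 kg left
truck 2: place 139 kg, 11 kg left
truck 3: place 132 kg, 18 kg left
truck 4: place 131 kg, 19 kg left
truck 5: place 124 kg, 26 kg left
truck 6: place 123 kg, 27 kg left
truck 7: place 101 kg, 49 kg left
truck 8: place 86 kg, 64 kg left
truck 9: place 71 kg, 79 kg left
truck 9: place 70 kg, 9 kg left
truck 10: place 69 kg, 81 kg left
truck 8: place 64 kg, 0 kg left
truck 10: place 53 kg, 28 kg left
truck 7: place 44 kg, 5 kg left
truck 11: place 39 kg, 111 kg left
truck 11: place 30 kg, 81 kg left
truck 5: place 22 kg, 4 kg left
truck 3: place 14 kg, 4 kg left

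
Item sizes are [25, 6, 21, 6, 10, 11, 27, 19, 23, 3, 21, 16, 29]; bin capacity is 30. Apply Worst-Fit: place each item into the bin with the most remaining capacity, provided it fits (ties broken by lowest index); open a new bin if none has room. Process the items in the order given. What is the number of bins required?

25 → bin 1 (remaining 5)
6 → bin 2 (remaining 24)
21 → bin 2 (remaining 3)
6 → bin 3 (remaining 24)
10 → bin 3 (remaining 14)
11 → bin 3 (remaining 3)
27 → bin 4 (remaining 3)
19 → bin 5 (remaining 11)
23 → bin 6 (remaining 7)
3 → bin 5 (remaining 8)
21 → bin 7 (remaining 9)
16 → bin 8 (remaining 14)
29 → bin 9 (remaining 1)

9 bins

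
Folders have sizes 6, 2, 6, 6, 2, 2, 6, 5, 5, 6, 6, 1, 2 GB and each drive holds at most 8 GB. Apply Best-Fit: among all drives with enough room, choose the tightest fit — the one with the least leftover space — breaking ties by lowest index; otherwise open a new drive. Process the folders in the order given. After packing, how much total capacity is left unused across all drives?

9

6 GB → drive 1 (remaining 2 GB)
2 GB → drive 1 (remaining 0 GB)
6 GB → drive 2 (remaining 2 GB)
6 GB → drive 3 (remaining 2 GB)
2 GB → drive 2 (remaining 0 GB)
2 GB → drive 3 (remaining 0 GB)
6 GB → drive 4 (remaining 2 GB)
5 GB → drive 5 (remaining 3 GB)
5 GB → drive 6 (remaining 3 GB)
6 GB → drive 7 (remaining 2 GB)
6 GB → drive 8 (remaining 2 GB)
1 GB → drive 4 (remaining 1 GB)
2 GB → drive 7 (remaining 0 GB)
8 drives × 8 GB = 64 GB; used 55 GB; unused 9 GB.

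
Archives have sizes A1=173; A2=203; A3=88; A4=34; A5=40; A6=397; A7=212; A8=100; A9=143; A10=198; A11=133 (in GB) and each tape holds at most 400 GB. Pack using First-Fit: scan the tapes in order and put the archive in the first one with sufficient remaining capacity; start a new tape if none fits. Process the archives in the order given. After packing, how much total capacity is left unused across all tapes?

279

Put A1 (173 GB) in tape 1; 227 GB remain.
Put A2 (203 GB) in tape 1; 24 GB remain.
Put A3 (88 GB) in tape 2; 312 GB remain.
Put A4 (34 GB) in tape 2; 278 GB remain.
Put A5 (40 GB) in tape 2; 238 GB remain.
Put A6 (397 GB) in tape 3; 3 GB remain.
Put A7 (212 GB) in tape 2; 26 GB remain.
Put A8 (100 GB) in tape 4; 300 GB remain.
Put A9 (143 GB) in tape 4; 157 GB remain.
Put A10 (198 GB) in tape 5; 202 GB remain.
Put A11 (133 GB) in tape 4; 24 GB remain.
5 tapes × 400 GB = 2000 GB; used 1721 GB; unused 279 GB.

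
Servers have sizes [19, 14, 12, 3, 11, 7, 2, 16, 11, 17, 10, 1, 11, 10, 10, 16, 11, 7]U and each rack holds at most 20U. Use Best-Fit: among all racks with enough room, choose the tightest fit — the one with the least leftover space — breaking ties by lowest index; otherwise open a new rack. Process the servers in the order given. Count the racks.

rack 1: place 19U, 1U left
rack 2: place 14U, 6U left
rack 3: place 12U, 8U left
rack 2: place 3U, 3U left
rack 4: place 11U, 9U left
rack 3: place 7U, 1U left
rack 2: place 2U, 1U left
rack 5: place 16U, 4U left
rack 6: place 11U, 9U left
rack 7: place 17U, 3U left
rack 8: place 10U, 10U left
rack 1: place 1U, 0U left
rack 9: place 11U, 9U left
rack 8: place 10U, 0U left
rack 10: place 10U, 10U left
rack 11: place 16U, 4U left
rack 12: place 11U, 9U left
rack 4: place 7U, 2U left

12 racks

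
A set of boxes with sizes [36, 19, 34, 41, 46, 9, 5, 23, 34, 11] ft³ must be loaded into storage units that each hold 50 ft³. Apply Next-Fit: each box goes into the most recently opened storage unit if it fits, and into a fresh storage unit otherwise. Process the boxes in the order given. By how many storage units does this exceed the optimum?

Next-Fit: [36] [19] [34] [41] [46] [9,5,23] [34,11] → 7 storage units.
Total size 258 ft³; any packing needs at least ⌈258/50⌉ = 6 storage units.
An optimal packing achieves that bound: [46] [41,9] [36,11] [34,5] [34] [23,19] → 6 storage units.
Excess: 7 − 6 = 1.

1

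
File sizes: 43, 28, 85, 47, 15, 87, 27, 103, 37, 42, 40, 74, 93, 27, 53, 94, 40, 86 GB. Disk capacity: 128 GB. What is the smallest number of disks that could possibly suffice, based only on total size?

Total size = 43 + 28 + 85 + 47 + 15 + 87 + 27 + 103 + 37 + 42 + 40 + 74 + 93 + 27 + 53 + 94 + 40 + 86 = 1021 GB.
⌈1021 / 128⌉ = 8.

8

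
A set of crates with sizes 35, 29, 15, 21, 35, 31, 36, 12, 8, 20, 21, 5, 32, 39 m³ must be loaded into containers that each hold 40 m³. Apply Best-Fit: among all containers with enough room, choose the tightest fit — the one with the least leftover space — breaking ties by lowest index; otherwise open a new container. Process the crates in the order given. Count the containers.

Put 35 m³ in container 1; 5 m³ remain.
Put 29 m³ in container 2; 11 m³ remain.
Put 15 m³ in container 3; 25 m³ remain.
Put 21 m³ in container 3; 4 m³ remain.
Put 35 m³ in container 4; 5 m³ remain.
Put 31 m³ in container 5; 9 m³ remain.
Put 36 m³ in container 6; 4 m³ remain.
Put 12 m³ in container 7; 28 m³ remain.
Put 8 m³ in container 5; 1 m³ remain.
Put 20 m³ in container 7; 8 m³ remain.
Put 21 m³ in container 8; 19 m³ remain.
Put 5 m³ in container 1; 0 m³ remain.
Put 32 m³ in container 9; 8 m³ remain.
Put 39 m³ in container 10; 1 m³ remain.

10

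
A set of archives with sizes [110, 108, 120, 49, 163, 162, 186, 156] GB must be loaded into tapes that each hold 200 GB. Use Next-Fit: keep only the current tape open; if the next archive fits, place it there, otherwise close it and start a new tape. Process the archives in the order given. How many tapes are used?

tape 1: place 110 GB, 90 GB left
tape 2: place 108 GB, 92 GB left
tape 3: place 120 GB, 80 GB left
tape 3: place 49 GB, 31 GB left
tape 4: place 163 GB, 37 GB left
tape 5: place 162 GB, 38 GB left
tape 6: place 186 GB, 14 GB left
tape 7: place 156 GB, 44 GB left
Final tapes: [110] [108] [120,49] [163] [162] [186] [156].

7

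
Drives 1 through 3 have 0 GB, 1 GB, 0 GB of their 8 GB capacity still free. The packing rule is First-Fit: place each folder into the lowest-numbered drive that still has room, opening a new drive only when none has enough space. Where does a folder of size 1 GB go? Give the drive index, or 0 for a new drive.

2

Drives with room: drive 2 (1 GB).
The first with room is drive 2.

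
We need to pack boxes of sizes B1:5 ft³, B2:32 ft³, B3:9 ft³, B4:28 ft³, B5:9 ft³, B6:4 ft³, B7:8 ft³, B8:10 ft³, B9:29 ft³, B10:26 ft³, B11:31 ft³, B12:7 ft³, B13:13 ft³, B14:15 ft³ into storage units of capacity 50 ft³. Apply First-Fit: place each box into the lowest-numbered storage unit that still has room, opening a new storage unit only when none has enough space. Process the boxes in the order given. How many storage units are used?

B1 (5 ft³) → storage unit 1 (remaining 45 ft³)
B2 (32 ft³) → storage unit 1 (remaining 13 ft³)
B3 (9 ft³) → storage unit 1 (remaining 4 ft³)
B4 (28 ft³) → storage unit 2 (remaining 22 ft³)
B5 (9 ft³) → storage unit 2 (remaining 13 ft³)
B6 (4 ft³) → storage unit 1 (remaining 0 ft³)
B7 (8 ft³) → storage unit 2 (remaining 5 ft³)
B8 (10 ft³) → storage unit 3 (remaining 40 ft³)
B9 (29 ft³) → storage unit 3 (remaining 11 ft³)
B10 (26 ft³) → storage unit 4 (remaining 24 ft³)
B11 (31 ft³) → storage unit 5 (remaining 19 ft³)
B12 (7 ft³) → storage unit 3 (remaining 4 ft³)
B13 (13 ft³) → storage unit 4 (remaining 11 ft³)
B14 (15 ft³) → storage unit 5 (remaining 4 ft³)

5 storage units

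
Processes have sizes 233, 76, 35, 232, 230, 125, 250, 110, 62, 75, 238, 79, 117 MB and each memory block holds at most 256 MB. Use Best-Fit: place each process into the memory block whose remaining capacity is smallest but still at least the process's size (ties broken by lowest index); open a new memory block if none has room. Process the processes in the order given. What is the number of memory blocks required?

8

233 MB → memory block 1 (remaining 23 MB)
76 MB → memory block 2 (remaining 180 MB)
35 MB → memory block 2 (remaining 145 MB)
232 MB → memory block 3 (remaining 24 MB)
230 MB → memory block 4 (remaining 26 MB)
125 MB → memory block 2 (remaining 20 MB)
250 MB → memory block 5 (remaining 6 MB)
110 MB → memory block 6 (remaining 146 MB)
62 MB → memory block 6 (remaining 84 MB)
75 MB → memory block 6 (remaining 9 MB)
238 MB → memory block 7 (remaining 18 MB)
79 MB → memory block 8 (remaining 177 MB)
117 MB → memory block 8 (remaining 60 MB)
Final memory blocks: [233] [76,35,125] [232] [230] [250] [110,62,75] [238] [79,117].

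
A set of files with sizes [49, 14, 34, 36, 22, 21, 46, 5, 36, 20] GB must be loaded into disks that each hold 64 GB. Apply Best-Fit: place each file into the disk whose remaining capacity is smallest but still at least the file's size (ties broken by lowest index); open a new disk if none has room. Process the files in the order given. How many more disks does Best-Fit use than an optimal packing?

Best-Fit: [49,14] [34,21] [36,22,5] [46] [36,20] → 5 disks.
Total size 283 GB; any packing needs at least ⌈283/64⌉ = 5 disks.
So 5 is already optimal.

0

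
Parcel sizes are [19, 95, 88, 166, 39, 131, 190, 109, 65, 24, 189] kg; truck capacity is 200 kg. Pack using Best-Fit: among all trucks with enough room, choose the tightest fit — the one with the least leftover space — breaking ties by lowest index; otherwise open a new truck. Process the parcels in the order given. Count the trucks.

Put 19 kg in truck 1; 181 kg remain.
Put 95 kg in truck 1; 86 kg remain.
Put 88 kg in truck 2; 112 kg remain.
Put 166 kg in truck 3; 34 kg remain.
Put 39 kg in truck 1; 47 kg remain.
Put 131 kg in truck 4; 69 kg remain.
Put 190 kg in truck 5; 10 kg remain.
Put 109 kg in truck 2; 3 kg remain.
Put 65 kg in truck 4; 4 kg remain.
Put 24 kg in truck 3; 10 kg remain.
Put 189 kg in truck 6; 11 kg remain.

6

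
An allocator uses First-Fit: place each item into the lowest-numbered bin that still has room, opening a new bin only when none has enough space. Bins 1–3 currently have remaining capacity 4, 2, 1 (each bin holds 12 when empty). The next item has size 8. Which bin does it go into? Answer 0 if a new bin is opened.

No bin has ≥ 8 free, so a new bin is opened.

0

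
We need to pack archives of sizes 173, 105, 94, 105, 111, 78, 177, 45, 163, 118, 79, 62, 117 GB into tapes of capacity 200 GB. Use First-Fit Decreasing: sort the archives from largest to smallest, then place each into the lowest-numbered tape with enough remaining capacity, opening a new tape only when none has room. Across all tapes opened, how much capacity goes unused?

173

Sorted descending: 177, 173, 163, 118, 117, 111, 105, 105, 94, 79, 78, 62, 45.
177 GB → tape 1 (remaining 23 GB)
173 GB → tape 2 (remaining 27 GB)
163 GB → tape 3 (remaining 37 GB)
118 GB → tape 4 (remaining 82 GB)
117 GB → tape 5 (remaining 83 GB)
111 GB → tape 6 (remaining 89 GB)
105 GB → tape 7 (remaining 95 GB)
105 GB → tape 8 (remaining 95 GB)
94 GB → tape 7 (remaining 1 GB)
79 GB → tape 4 (remaining 3 GB)
78 GB → tape 5 (remaining 5 GB)
62 GB → tape 6 (remaining 27 GB)
45 GB → tape 8 (remaining 50 GB)
8 tapes × 200 GB = 1600 GB; used 1427 GB; unused 173 GB.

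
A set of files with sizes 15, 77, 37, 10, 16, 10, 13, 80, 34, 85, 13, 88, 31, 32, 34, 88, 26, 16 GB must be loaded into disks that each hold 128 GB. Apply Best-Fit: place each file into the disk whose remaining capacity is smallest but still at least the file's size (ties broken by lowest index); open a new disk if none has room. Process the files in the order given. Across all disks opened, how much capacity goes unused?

63

Put 15 GB in disk 1; 113 GB remain.
Put 77 GB in disk 1; 36 GB remain.
Put 37 GB in disk 2; 91 GB remain.
Put 10 GB in disk 1; 26 GB remain.
Put 16 GB in disk 1; 10 GB remain.
Put 10 GB in disk 1; 0 GB remain.
Put 13 GB in disk 2; 78 GB remain.
Put 80 GB in disk 3; 48 GB remain.
Put 34 GB in disk 3; 14 GB remain.
Put 85 GB in disk 4; 43 GB remain.
Put 13 GB in disk 3; 1 GB remain.
Put 88 GB in disk 5; 40 GB remain.
Put 31 GB in disk 5; 9 GB remain.
Put 32 GB in disk 4; 11 GB remain.
Put 34 GB in disk 2; 44 GB remain.
Put 88 GB in disk 6; 40 GB remain.
Put 26 GB in disk 6; 14 GB remain.
Put 16 GB in disk 2; 28 GB remain.
6 disks × 128 GB = 768 GB; used 705 GB; unused 63 GB.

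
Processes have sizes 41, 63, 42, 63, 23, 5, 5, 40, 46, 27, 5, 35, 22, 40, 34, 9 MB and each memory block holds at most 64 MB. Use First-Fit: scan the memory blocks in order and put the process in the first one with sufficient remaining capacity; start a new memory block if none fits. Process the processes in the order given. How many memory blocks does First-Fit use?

Put 41 MB in memory block 1; 23 MB remain.
Put 63 MB in memory block 2; 1 MB remain.
Put 42 MB in memory block 3; 22 MB remain.
Put 63 MB in memory block 4; 1 MB remain.
Put 23 MB in memory block 1; 0 MB remain.
Put 5 MB in memory block 3; 17 MB remain.
Put 5 MB in memory block 3; 12 MB remain.
Put 40 MB in memory block 5; 24 MB remain.
Put 46 MB in memory block 6; 18 MB remain.
Put 27 MB in memory block 7; 37 MB remain.
Put 5 MB in memory block 3; 7 MB remain.
Put 35 MB in memory block 7; 2 MB remain.
Put 22 MB in memory block 5; 2 MB remain.
Put 40 MB in memory block 8; 24 MB remain.
Put 34 MB in memory block 9; 30 MB remain.
Put 9 MB in memory block 6; 9 MB remain.

9 memory blocks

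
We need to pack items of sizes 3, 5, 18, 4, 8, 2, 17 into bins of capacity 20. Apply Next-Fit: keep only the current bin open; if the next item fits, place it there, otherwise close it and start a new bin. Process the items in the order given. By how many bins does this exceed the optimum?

1

Next-Fit: [3,5] [18] [4,8,2] [17] → 4 bins.
Total size 57; any packing needs at least ⌈57/20⌉ = 3 bins.
An optimal packing achieves that bound: [18,2] [17,3] [8,5,4] → 3 bins.
Excess: 4 − 3 = 1.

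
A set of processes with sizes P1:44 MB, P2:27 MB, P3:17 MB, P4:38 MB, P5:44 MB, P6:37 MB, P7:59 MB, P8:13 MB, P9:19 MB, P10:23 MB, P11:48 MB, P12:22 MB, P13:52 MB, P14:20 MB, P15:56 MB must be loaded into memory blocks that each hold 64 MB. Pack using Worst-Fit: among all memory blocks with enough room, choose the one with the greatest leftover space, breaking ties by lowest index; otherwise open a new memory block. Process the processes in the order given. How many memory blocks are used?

10

P1 (44 MB) → memory block 1 (remaining 20 MB)
P2 (27 MB) → memory block 2 (remaining 37 MB)
P3 (17 MB) → memory block 2 (remaining 20 MB)
P4 (38 MB) → memory block 3 (remaining 26 MB)
P5 (44 MB) → memory block 4 (remaining 20 MB)
P6 (37 MB) → memory block 5 (remaining 27 MB)
P7 (59 MB) → memory block 6 (remaining 5 MB)
P8 (13 MB) → memory block 5 (remaining 14 MB)
P9 (19 MB) → memory block 3 (remaining 7 MB)
P10 (23 MB) → memory block 7 (remaining 41 MB)
P11 (48 MB) → memory block 8 (remaining 16 MB)
P12 (22 MB) → memory block 7 (remaining 19 MB)
P13 (52 MB) → memory block 9 (remaining 12 MB)
P14 (20 MB) → memory block 1 (remaining 0 MB)
P15 (56 MB) → memory block 10 (remaining 8 MB)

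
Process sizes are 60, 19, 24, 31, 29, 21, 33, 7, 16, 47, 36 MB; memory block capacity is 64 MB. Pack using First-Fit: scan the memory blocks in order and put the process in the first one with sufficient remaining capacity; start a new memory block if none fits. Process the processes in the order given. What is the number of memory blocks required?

6

60 MB → memory block 1 (remaining 4 MB)
19 MB → memory block 2 (remaining 45 MB)
24 MB → memory block 2 (remaining 21 MB)
31 MB → memory block 3 (remaining 33 MB)
29 MB → memory block 3 (remaining 4 MB)
21 MB → memory block 2 (remaining 0 MB)
33 MB → memory block 4 (remaining 31 MB)
7 MB → memory block 4 (remaining 24 MB)
16 MB → memory block 4 (remaining 8 MB)
47 MB → memory block 5 (remaining 17 MB)
36 MB → memory block 6 (remaining 28 MB)
Final memory blocks: [60] [19,24,21] [31,29] [33,7,16] [47] [36].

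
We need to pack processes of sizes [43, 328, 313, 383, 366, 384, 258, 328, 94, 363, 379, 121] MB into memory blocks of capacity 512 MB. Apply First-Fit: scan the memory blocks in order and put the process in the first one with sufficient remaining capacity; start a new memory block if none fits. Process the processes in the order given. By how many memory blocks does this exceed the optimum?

0

First-Fit: [43,328,94] [313,121] [383] [366] [384] [258] [328] [363] [379] → 9 memory blocks.
9 processes exceed 256 MB (half the capacity), and no two of those can share a memory block, so at least 9 memory blocks are needed.
So 9 is already optimal.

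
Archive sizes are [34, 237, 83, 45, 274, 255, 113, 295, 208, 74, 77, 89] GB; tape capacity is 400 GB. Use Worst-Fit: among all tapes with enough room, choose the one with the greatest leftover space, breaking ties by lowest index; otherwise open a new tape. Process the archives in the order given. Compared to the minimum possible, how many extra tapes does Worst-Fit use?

Worst-Fit: [34,237,83,45] [274,77] [255,113] [295] [208,74,89] → 5 tapes.
Total size 1784 GB; any packing needs at least ⌈1784/400⌉ = 5 tapes.
So 5 is already optimal.

0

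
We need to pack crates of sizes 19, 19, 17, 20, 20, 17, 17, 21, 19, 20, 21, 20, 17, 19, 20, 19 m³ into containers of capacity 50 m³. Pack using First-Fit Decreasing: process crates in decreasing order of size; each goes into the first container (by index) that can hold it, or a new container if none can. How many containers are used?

Sorted descending: 21, 21, 20, 20, 20, 20, 20, 19, 19, 19, 19, 19, 17, 17, 17, 17.
Put 21 m³ in container 1; 29 m³ remain.
Put 21 m³ in container 1; 8 m³ remain.
Put 20 m³ in container 2; 30 m³ remain.
Put 20 m³ in container 2; 10 m³ remain.
Put 20 m³ in container 3; 30 m³ remain.
Put 20 m³ in container 3; 10 m³ remain.
Put 20 m³ in container 4; 30 m³ remain.
Put 19 m³ in container 4; 11 m³ remain.
Put 19 m³ in container 5; 31 m³ remain.
Put 19 m³ in container 5; 12 m³ remain.
Put 19 m³ in container 6; 31 m³ remain.
Put 19 m³ in container 6; 12 m³ remain.
Put 17 m³ in container 7; 33 m³ remain.
Put 17 m³ in container 7; 16 m³ remain.
Put 17 m³ in container 8; 33 m³ remain.
Put 17 m³ in container 8; 16 m³ remain.

8 containers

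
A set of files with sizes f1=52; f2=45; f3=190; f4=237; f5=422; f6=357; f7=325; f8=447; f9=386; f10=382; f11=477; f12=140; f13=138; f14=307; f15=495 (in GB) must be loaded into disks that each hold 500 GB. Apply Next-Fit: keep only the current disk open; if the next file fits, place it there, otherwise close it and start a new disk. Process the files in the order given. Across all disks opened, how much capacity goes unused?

f1 (52 GB) → disk 1 (remaining 448 GB)
f2 (45 GB) → disk 1 (remaining 403 GB)
f3 (190 GB) → disk 1 (remaining 213 GB)
f4 (237 GB) → disk 2 (remaining 263 GB)
f5 (422 GB) → disk 3 (remaining 78 GB)
f6 (357 GB) → disk 4 (remaining 143 GB)
f7 (325 GB) → disk 5 (remaining 175 GB)
f8 (447 GB) → disk 6 (remaining 53 GB)
f9 (386 GB) → disk 7 (remaining 114 GB)
f10 (382 GB) → disk 8 (remaining 118 GB)
f11 (477 GB) → disk 9 (remaining 23 GB)
f12 (140 GB) → disk 10 (remaining 360 GB)
f13 (138 GB) → disk 10 (remaining 222 GB)
f14 (307 GB) → disk 11 (remaining 193 GB)
f15 (495 GB) → disk 12 (remaining 5 GB)
12 disks × 500 GB = 6000 GB; used 4400 GB; unused 1600 GB.

1600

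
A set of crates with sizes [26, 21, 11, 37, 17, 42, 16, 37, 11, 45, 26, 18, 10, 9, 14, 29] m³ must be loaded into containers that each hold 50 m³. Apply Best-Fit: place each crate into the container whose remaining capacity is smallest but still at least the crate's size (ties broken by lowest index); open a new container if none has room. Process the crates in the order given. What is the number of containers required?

26 m³ → container 1 (remaining 24 m³)
21 m³ → container 1 (remaining 3 m³)
11 m³ → container 2 (remaining 39 m³)
37 m³ → container 2 (remaining 2 m³)
17 m³ → container 3 (remaining 33 m³)
42 m³ → container 4 (remaining 8 m³)
16 m³ → container 3 (remaining 17 m³)
37 m³ → container 5 (remaining 13 m³)
11 m³ → container 5 (remaining 2 m³)
45 m³ → container 6 (remaining 5 m³)
26 m³ → container 7 (remaining 24 m³)
18 m³ → container 7 (remaining 6 m³)
10 m³ → container 3 (remaining 7 m³)
9 m³ → container 8 (remaining 41 m³)
14 m³ → container 8 (remaining 27 m³)
29 m³ → container 9 (remaining 21 m³)
Final containers: [26,21] [11,37] [17,16,10] [42] [37,11] [45] [26,18] [9,14] [29].

9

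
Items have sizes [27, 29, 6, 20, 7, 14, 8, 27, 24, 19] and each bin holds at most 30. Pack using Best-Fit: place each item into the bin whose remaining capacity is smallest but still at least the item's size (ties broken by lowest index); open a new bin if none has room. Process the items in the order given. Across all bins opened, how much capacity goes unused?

bin 1: place 27, 3 left
bin 2: place 29, 1 left
bin 3: place 6, 24 left
bin 3: place 20, 4 left
bin 4: place 7, 23 left
bin 4: place 14, 9 left
bin 4: place 8, 1 left
bin 5: place 27, 3 left
bin 6: place 24, 6 left
bin 7: place 19, 11 left
7 bins × 30 = 210; used 181; unused 29.

29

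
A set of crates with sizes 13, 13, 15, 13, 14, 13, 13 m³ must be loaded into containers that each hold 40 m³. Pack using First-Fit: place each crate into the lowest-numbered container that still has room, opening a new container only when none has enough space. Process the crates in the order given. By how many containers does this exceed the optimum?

First-Fit: [13,13,13] [15,14] [13,13] → 3 containers.
Total size 94 m³; any packing needs at least ⌈94/40⌉ = 3 containers.
So 3 is already optimal.

0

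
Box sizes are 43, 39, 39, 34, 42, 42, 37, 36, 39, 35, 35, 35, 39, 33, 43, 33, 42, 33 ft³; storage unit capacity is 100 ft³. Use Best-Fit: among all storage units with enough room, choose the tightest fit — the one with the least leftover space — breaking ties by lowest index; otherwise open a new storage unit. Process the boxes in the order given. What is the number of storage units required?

9

Put 43 ft³ in storage unit 1; 57 ft³ remain.
Put 39 ft³ in storage unit 1; 18 ft³ remain.
Put 39 ft³ in storage unit 2; 61 ft³ remain.
Put 34 ft³ in storage unit 2; 27 ft³ remain.
Put 42 ft³ in storage unit 3; 58 ft³ remain.
Put 42 ft³ in storage unit 3; 16 ft³ remain.
Put 37 ft³ in storage unit 4; 63 ft³ remain.
Put 36 ft³ in storage unit 4; 27 ft³ remain.
Put 39 ft³ in storage unit 5; 61 ft³ remain.
Put 35 ft³ in storage unit 5; 26 ft³ remain.
Put 35 ft³ in storage unit 6; 65 ft³ remain.
Put 35 ft³ in storage unit 6; 30 ft³ remain.
Put 39 ft³ in storage unit 7; 61 ft³ remain.
Put 33 ft³ in storage unit 7; 28 ft³ remain.
Put 43 ft³ in storage unit 8; 57 ft³ remain.
Put 33 ft³ in storage unit 8; 24 ft³ remain.
Put 42 ft³ in storage unit 9; 58 ft³ remain.
Put 33 ft³ in storage unit 9; 25 ft³ remain.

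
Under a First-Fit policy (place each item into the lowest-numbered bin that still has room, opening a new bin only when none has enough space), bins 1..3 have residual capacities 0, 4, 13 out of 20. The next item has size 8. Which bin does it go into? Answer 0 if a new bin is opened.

Bins with room: bin 3 (13).
The first with room is bin 3.

3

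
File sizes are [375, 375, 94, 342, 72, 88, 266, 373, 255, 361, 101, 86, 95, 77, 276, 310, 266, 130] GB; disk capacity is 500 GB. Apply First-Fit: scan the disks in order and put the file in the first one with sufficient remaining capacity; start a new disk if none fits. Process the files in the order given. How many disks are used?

10 disks

Put 375 GB in disk 1; 125 GB remain.
Put 375 GB in disk 2; 125 GB remain.
Put 94 GB in disk 1; 31 GB remain.
Put 342 GB in disk 3; 158 GB remain.
Put 72 GB in disk 2; 53 GB remain.
Put 88 GB in disk 3; 70 GB remain.
Put 266 GB in disk 4; 234 GB remain.
Put 373 GB in disk 5; 127 GB remain.
Put 255 GB in disk 6; 245 GB remain.
Put 361 GB in disk 7; 139 GB remain.
Put 101 GB in disk 4; 133 GB remain.
Put 86 GB in disk 4; 47 GB remain.
Put 95 GB in disk 5; 32 GB remain.
Put 77 GB in disk 6; 168 GB remain.
Put 276 GB in disk 8; 224 GB remain.
Put 310 GB in disk 9; 190 GB remain.
Put 266 GB in disk 10; 234 GB remain.
Put 130 GB in disk 6; 38 GB remain.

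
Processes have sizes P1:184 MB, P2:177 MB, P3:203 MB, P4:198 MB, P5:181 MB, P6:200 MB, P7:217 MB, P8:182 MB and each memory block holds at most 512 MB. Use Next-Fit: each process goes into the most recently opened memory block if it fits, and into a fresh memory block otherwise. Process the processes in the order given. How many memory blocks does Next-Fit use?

memory block 1: place P1 (184 MB), 328 MB left
memory block 1: place P2 (177 MB), 151 MB left
memory block 2: place P3 (203 MB), 309 MB left
memory block 2: place P4 (198 MB), 111 MB left
memory block 3: place P5 (181 MB), 331 MB left
memory block 3: place P6 (200 MB), 131 MB left
memory block 4: place P7 (217 MB), 295 MB left
memory block 4: place P8 (182 MB), 113 MB left

4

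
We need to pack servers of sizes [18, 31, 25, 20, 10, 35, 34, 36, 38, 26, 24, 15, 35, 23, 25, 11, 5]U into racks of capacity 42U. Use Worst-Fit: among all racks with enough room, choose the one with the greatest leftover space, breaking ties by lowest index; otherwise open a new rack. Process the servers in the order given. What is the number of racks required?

rack 1: place 18U, 24U left
rack 2: place 31U, 11U left
rack 3: place 25U, 17U left
rack 1: place 20U, 4U left
rack 3: place 10U, 7U left
rack 4: place 35U, 7U left
rack 5: place 34U, 8U left
rack 6: place 36U, 6U left
rack 7: place 38U, 4U left
rack 8: place 26U, 16U left
rack 9: place 24U, 18U left
rack 9: place 15U, 3U left
rack 10: place 35U, 7U left
rack 11: place 23U, 19U left
rack 12: place 25U, 17U left
rack 11: place 11U, 8U left
rack 12: place 5U, 12U left
Final racks: [18,20] [31] [25,10] [35] [34] [36] [38] [26] [24,15] [35] [23,11] [25,5].

12 racks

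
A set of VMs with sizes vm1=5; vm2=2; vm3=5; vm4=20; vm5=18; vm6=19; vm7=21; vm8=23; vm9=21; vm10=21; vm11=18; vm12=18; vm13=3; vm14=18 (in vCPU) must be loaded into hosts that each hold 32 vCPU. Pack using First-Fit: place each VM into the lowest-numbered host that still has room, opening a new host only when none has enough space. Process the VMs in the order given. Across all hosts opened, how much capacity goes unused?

108

host 1: place vm1 (5 vCPU), 27 vCPU left
host 1: place vm2 (2 vCPU), 25 vCPU left
host 1: place vm3 (5 vCPU), 20 vCPU left
host 1: place vm4 (20 vCPU), 0 vCPU left
host 2: place vm5 (18 vCPU), 14 vCPU left
host 3: place vm6 (19 vCPU), 13 vCPU left
host 4: place vm7 (21 vCPU), 11 vCPU left
host 5: place vm8 (23 vCPU), 9 vCPU left
host 6: place vm9 (21 vCPU), 11 vCPU left
host 7: place vm10 (21 vCPU), 11 vCPU left
host 8: place vm11 (18 vCPU), 14 vCPU left
host 9: place vm12 (18 vCPU), 14 vCPU left
host 2: place vm13 (3 vCPU), 11 vCPU left
host 10: place vm14 (18 vCPU), 14 vCPU left
10 hosts × 32 vCPU = 320 vCPU; used 212 vCPU; unused 108 vCPU.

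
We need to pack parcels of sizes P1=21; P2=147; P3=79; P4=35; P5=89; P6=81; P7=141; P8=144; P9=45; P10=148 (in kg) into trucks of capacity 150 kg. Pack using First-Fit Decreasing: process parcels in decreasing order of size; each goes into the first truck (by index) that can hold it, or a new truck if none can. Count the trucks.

7

Sorted descending: 148, 147, 144, 141, 89, 81, 79, 45, 35, 21.
148 kg → truck 1 (remaining 2 kg)
147 kg → truck 2 (remaining 3 kg)
144 kg → truck 3 (remaining 6 kg)
141 kg → truck 4 (remaining 9 kg)
89 kg → truck 5 (remaining 61 kg)
81 kg → truck 6 (remaining 69 kg)
79 kg → truck 7 (remaining 71 kg)
45 kg → truck 5 (remaining 16 kg)
35 kg → truck 6 (remaining 34 kg)
21 kg → truck 6 (remaining 13 kg)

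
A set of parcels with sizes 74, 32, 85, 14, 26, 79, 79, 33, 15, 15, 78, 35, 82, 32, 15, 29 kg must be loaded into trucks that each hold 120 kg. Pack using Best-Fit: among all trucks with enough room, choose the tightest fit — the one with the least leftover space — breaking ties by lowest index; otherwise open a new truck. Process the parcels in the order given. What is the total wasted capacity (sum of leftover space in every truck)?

117

74 kg → truck 1 (remaining 46 kg)
32 kg → truck 1 (remaining 14 kg)
85 kg → truck 2 (remaining 35 kg)
14 kg → truck 1 (remaining 0 kg)
26 kg → truck 2 (remaining 9 kg)
79 kg → truck 3 (remaining 41 kg)
79 kg → truck 4 (remaining 41 kg)
33 kg → truck 3 (remaining 8 kg)
15 kg → truck 4 (remaining 26 kg)
15 kg → truck 4 (remaining 11 kg)
78 kg → truck 5 (remaining 42 kg)
35 kg → truck 5 (remaining 7 kg)
82 kg → truck 6 (remaining 38 kg)
32 kg → truck 6 (remaining 6 kg)
15 kg → truck 7 (remaining 105 kg)
29 kg → truck 7 (remaining 76 kg)
7 trucks × 120 kg = 840 kg; used 723 kg; unused 117 kg.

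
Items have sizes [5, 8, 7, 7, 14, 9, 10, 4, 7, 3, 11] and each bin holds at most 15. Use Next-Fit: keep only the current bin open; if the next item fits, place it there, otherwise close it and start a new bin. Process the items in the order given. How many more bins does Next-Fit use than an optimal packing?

1

Next-Fit: [5,8] [7,7] [14] [9] [10,4] [7,3] [11] → 7 bins.
Total size 85; any packing needs at least ⌈85/15⌉ = 6 bins.
An optimal packing achieves that bound: [14] [11,4] [10,5] [9,3] [8,7] [7,7] → 6 bins.
Excess: 7 − 6 = 1.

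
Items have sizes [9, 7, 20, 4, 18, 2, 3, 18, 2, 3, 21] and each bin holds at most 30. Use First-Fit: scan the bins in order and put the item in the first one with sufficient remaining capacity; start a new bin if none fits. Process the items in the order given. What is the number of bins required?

5

bin 1: place 9, 21 left
bin 1: place 7, 14 left
bin 2: place 20, 10 left
bin 1: place 4, 10 left
bin 3: place 18, 12 left
bin 1: place 2, 8 left
bin 1: place 3, 5 left
bin 4: place 18, 12 left
bin 1: place 2, 3 left
bin 1: place 3, 0 left
bin 5: place 21, 9 left
Final bins: [9,7,4,2,3,2,3] [20] [18] [18] [21].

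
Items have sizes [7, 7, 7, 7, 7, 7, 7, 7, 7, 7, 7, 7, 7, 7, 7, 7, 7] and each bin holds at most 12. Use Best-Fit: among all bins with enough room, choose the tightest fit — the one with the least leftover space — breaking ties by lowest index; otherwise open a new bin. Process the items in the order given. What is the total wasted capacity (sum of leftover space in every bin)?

85

7 → bin 1 (remaining 5)
7 → bin 2 (remaining 5)
7 → bin 3 (remaining 5)
7 → bin 4 (remaining 5)
7 → bin 5 (remaining 5)
7 → bin 6 (remaining 5)
7 → bin 7 (remaining 5)
7 → bin 8 (remaining 5)
7 → bin 9 (remaining 5)
7 → bin 10 (remaining 5)
7 → bin 11 (remaining 5)
7 → bin 12 (remaining 5)
7 → bin 13 (remaining 5)
7 → bin 14 (remaining 5)
7 → bin 15 (remaining 5)
7 → bin 16 (remaining 5)
7 → bin 17 (remaining 5)
17 bins × 12 = 204; used 119; unused 85.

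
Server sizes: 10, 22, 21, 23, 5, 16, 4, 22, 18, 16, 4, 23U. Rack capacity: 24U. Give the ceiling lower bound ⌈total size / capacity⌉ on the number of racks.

Total size = 10 + 22 + 21 + 23 + 5 + 16 + 4 + 22 + 18 + 16 + 4 + 23 = 184U.
⌈184 / 24⌉ = 8.

8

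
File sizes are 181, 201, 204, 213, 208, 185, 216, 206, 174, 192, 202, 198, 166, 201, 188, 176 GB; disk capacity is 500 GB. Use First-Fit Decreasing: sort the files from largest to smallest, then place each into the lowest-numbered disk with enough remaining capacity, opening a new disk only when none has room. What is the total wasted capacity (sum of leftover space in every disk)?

Sorted descending: 216, 213, 208, 206, 204, 202, 201, 201, 198, 192, 188, 185, 181, 176, 174, 166.
disk 1: place 216 GB, 284 GB left
disk 1: place 213 GB, 71 GB left
disk 2: place 208 GB, 292 GB left
disk 2: place 206 GB, 86 GB left
disk 3: place 204 GB, 296 GB left
disk 3: place 202 GB, 94 GB left
disk 4: place 201 GB, 299 GB left
disk 4: place 201 GB, 98 GB left
disk 5: place 198 GB, 302 GB left
disk 5: place 192 GB, 110 GB left
disk 6: place 188 GB, 312 GB left
disk 6: place 185 GB, 127 GB left
disk 7: place 181 GB, 319 GB left
disk 7: place 176 GB, 143 GB left
disk 8: place 174 GB, 326 GB left
disk 8: place 166 GB, 160 GB left
8 disks × 500 GB = 4000 GB; used 3111 GB; unused 889 GB.

889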